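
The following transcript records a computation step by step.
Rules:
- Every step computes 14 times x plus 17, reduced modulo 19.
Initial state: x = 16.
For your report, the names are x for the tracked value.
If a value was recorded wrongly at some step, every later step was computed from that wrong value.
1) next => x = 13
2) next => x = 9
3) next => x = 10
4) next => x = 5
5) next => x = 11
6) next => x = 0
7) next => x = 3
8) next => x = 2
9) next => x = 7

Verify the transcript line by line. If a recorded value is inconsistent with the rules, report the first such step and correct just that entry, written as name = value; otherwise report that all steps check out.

step 7, x = 17

Recomputing the run from the initial state:
step 1: x = 13
step 2: x = 9
step 3: x = 10
step 4: x = 5
step 5: x = 11
step 6: x = 0
step 7: x = 17
step 8: x = 8
step 9: x = 15
The first disagreement with the transcript is at step 7, where the value should be x = 17.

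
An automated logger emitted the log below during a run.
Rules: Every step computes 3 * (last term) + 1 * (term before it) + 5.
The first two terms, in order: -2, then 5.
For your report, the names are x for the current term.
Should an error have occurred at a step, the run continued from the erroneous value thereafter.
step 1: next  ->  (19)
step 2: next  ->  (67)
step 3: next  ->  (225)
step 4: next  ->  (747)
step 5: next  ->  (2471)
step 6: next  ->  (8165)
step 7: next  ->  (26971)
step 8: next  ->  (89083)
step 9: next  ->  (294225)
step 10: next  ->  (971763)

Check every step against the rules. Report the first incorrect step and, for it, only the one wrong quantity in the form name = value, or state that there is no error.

step 1, x = 18

Recomputing the run from the initial state:
step 1: x = 18
step 2: x = 64
step 3: x = 215
step 4: x = 714
step 5: x = 2362
step 6: x = 7805
step 7: x = 25782
step 8: x = 85156
step 9: x = 281255
step 10: x = 928926
The first disagreement with the log is at step 1, where the value should be x = 18.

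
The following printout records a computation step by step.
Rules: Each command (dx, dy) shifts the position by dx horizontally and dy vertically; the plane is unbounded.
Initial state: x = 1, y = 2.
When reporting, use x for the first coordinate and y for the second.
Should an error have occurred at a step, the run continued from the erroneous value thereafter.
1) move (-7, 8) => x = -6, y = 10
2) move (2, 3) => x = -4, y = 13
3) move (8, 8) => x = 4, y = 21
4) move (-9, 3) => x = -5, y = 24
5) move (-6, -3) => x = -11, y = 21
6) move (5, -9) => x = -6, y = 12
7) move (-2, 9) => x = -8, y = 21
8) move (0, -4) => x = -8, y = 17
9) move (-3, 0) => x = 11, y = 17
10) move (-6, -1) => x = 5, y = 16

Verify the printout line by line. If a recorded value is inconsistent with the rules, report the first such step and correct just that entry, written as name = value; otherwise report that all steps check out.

Recomputing the run from the initial state:
step 1: x = -6, y = 10
step 2: x = -4, y = 13
step 3: x = 4, y = 21
step 4: x = -5, y = 24
step 5: x = -11, y = 21
step 6: x = -6, y = 12
step 7: x = -8, y = 21
step 8: x = -8, y = 17
step 9: x = -11, y = 17
step 10: x = -17, y = 16
The first disagreement with the printout is at step 9, where the value should be x = -11.

step 9, x = -11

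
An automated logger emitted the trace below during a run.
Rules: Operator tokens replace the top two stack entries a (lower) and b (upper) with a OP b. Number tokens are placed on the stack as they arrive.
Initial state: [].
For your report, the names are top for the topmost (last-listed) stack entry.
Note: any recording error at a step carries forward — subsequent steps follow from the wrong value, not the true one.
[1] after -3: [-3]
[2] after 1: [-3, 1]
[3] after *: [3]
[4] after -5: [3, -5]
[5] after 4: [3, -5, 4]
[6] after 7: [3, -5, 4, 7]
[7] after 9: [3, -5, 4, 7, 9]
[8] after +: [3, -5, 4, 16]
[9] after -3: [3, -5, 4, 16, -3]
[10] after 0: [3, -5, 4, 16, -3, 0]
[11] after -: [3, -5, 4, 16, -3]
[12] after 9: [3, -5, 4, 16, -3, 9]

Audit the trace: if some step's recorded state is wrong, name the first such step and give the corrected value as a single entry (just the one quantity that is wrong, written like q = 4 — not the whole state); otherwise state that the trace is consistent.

step 3, top = -3

step 1: push -3: top = -3 -> verified
step 2: push 1: top = 1 -> no discrepancy
step 3: -3 * 1 = -3 -> the entry is off here
First incorrect step: 3; the correct value is top = -3.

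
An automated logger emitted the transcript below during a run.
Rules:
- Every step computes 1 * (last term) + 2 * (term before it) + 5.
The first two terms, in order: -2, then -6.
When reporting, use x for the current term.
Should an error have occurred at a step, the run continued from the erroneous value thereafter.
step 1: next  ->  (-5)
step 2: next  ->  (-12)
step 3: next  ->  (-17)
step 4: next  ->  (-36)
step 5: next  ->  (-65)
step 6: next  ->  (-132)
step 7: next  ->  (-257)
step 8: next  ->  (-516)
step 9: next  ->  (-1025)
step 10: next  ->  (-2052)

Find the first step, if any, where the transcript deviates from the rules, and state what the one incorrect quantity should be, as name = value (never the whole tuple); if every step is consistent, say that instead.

Recomputing the run from the initial state:
step 1: x = -5
step 2: x = -12
step 3: x = -17
step 4: x = -36
step 5: x = -65
step 6: x = -132
step 7: x = -257
step 8: x = -516
step 9: x = -1025
step 10: x = -2052
This matches the transcript at every step.

no error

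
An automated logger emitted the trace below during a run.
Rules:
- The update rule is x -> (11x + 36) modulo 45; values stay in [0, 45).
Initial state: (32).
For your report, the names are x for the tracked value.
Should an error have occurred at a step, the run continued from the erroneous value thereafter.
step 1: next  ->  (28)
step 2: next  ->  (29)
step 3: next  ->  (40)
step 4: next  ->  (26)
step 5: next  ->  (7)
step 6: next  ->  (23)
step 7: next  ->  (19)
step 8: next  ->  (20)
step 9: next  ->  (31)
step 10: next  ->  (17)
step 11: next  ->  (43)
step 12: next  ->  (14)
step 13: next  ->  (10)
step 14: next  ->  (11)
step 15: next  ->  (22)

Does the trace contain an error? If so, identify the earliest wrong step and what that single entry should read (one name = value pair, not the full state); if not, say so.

no error

Step 1: x = (11*32 + 36) mod 45 = 28 — exactly as logged.
Step 2: x = (11*28 + 36) mod 45 = 29 — verified.
Step 3: x = (11*29 + 36) mod 45 = 40 — same as recorded.
Step 4: x = (11*40 + 36) mod 45 = 26 — no discrepancy.
Step 5: x = (11*26 + 36) mod 45 = 7 — checks out.
Step 6: x = (11*7 + 36) mod 45 = 23 — checks out.
Step 7: x = (11*23 + 36) mod 45 = 19 — consistent with the trace.
Step 8: x = (11*19 + 36) mod 45 = 20 — matches.
Step 9: x = (11*20 + 36) mod 45 = 31 — confirmed correct.
Step 10: x = (11*31 + 36) mod 45 = 17 — matches.
Step 11: x = (11*17 + 36) mod 45 = 43 — same as recorded.
Step 12: x = (11*43 + 36) mod 45 = 14 — same as recorded.
Step 13: x = (11*14 + 36) mod 45 = 10 — consistent with the trace.
Step 14: x = (11*10 + 36) mod 45 = 11 — no discrepancy.
Step 15: x = (11*11 + 36) mod 45 = 22 — checks out.
No step deviates from the rules.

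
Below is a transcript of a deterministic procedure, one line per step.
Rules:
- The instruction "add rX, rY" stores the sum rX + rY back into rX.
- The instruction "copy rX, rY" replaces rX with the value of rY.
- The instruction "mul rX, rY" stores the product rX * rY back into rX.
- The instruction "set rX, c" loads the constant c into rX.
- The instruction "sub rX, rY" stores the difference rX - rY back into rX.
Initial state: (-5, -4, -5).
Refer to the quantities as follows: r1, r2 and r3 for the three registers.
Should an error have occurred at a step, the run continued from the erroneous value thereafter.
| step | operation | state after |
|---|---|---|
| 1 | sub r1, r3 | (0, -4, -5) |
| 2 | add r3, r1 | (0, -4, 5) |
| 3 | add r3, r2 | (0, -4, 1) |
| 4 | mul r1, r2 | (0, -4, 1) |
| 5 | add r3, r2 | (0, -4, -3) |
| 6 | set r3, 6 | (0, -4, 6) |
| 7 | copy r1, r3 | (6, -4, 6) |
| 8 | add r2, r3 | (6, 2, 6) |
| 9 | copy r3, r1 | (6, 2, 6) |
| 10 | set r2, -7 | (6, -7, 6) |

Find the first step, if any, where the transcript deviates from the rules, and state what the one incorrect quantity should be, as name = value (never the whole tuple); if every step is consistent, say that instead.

Recomputing the run from the initial state:
step 1: r1 = 0, r2 = -4, r3 = -5
step 2: r1 = 0, r2 = -4, r3 = -5
step 3: r1 = 0, r2 = -4, r3 = -9
step 4: r1 = 0, r2 = -4, r3 = -9
step 5: r1 = 0, r2 = -4, r3 = -13
step 6: r1 = 0, r2 = -4, r3 = 6
step 7: r1 = 6, r2 = -4, r3 = 6
step 8: r1 = 6, r2 = 2, r3 = 6
step 9: r1 = 6, r2 = 2, r3 = 6
step 10: r1 = 6, r2 = -7, r3 = 6
The first disagreement with the transcript is at step 2, where the value should be r3 = -5.

step 2, r3 = -5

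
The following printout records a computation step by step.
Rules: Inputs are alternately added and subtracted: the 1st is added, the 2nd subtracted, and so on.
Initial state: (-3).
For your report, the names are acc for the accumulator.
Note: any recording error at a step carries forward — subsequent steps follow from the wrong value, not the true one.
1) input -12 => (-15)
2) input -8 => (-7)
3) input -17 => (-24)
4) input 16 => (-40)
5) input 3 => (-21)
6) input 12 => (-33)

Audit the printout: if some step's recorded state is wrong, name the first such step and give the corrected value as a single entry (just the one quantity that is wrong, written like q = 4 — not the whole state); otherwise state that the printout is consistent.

Recomputing the run from the initial state:
step 1: acc = -15
step 2: acc = -7
step 3: acc = -24
step 4: acc = -40
step 5: acc = -37
step 6: acc = -49
The first disagreement with the printout is at step 5, where the value should be acc = -37.

step 5, acc = -37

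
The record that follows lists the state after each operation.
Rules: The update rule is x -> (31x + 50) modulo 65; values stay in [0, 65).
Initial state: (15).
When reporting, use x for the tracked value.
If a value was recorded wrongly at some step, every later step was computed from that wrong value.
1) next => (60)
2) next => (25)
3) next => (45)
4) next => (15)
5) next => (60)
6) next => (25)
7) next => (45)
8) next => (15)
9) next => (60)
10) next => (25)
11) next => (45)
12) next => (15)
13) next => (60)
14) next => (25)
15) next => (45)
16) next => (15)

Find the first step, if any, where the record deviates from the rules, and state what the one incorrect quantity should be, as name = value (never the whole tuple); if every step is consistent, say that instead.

Step 1: x = (31*15 + 50) mod 65 = 60 — verified.
Step 2: x = (31*60 + 50) mod 65 = 25 — in agreement.
Step 3: x = (31*25 + 50) mod 65 = 45 — no discrepancy.
Step 4: x = (31*45 + 50) mod 65 = 15 — confirmed correct.
Step 5: x = (31*15 + 50) mod 65 = 60 — matches.
Step 6: x = (31*60 + 50) mod 65 = 25 — no discrepancy.
Step 7: x = (31*25 + 50) mod 65 = 45 — no discrepancy.
Step 8: x = (31*45 + 50) mod 65 = 15 — matches.
Step 9: x = (31*15 + 50) mod 65 = 60 — verified.
Step 10: x = (31*60 + 50) mod 65 = 25 — no discrepancy.
Step 11: x = (31*25 + 50) mod 65 = 45 — consistent with the record.
Step 12: x = (31*45 + 50) mod 65 = 15 — matches.
Step 13: x = (31*15 + 50) mod 65 = 60 — matches.
Step 14: x = (31*60 + 50) mod 65 = 25 — checks out.
Step 15: x = (31*25 + 50) mod 65 = 45 — verified.
Step 16: x = (31*45 + 50) mod 65 = 15 — agrees with the record.
The whole run recomputes cleanly — no discrepancies.

no error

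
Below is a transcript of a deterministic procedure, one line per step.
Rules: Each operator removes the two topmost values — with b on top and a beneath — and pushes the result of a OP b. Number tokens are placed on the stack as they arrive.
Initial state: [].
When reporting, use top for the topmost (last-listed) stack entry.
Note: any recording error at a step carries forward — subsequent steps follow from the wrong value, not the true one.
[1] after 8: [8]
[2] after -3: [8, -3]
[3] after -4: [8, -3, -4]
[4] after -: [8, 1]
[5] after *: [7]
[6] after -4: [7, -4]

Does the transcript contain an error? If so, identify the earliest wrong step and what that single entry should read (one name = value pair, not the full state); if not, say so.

step 5, top = 8

Recomputing the run from the initial state:
step 1: [8]
step 2: [8, -3]
step 3: [8, -3, -4]
step 4: [8, 1]
step 5: [8]
step 6: [8, -4]
The first disagreement with the transcript is at step 5, where the value should be top = 8.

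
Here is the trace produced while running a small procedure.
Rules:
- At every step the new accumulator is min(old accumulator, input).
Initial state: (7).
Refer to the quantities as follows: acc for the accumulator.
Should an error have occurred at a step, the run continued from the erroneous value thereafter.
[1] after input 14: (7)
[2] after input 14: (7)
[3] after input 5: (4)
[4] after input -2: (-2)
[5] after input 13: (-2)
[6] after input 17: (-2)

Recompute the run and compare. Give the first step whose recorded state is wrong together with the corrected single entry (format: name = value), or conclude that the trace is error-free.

Step 1: acc = min(7, 14) = 7 — verified.
Step 2: acc = min(7, 14) = 7 — no discrepancy.
Step 3: acc = min(7, 5) = 5 — this is not what the trace shows.
The audit stops at step 3: the recorded entry is wrong and should be acc = 5.

step 3, acc = 5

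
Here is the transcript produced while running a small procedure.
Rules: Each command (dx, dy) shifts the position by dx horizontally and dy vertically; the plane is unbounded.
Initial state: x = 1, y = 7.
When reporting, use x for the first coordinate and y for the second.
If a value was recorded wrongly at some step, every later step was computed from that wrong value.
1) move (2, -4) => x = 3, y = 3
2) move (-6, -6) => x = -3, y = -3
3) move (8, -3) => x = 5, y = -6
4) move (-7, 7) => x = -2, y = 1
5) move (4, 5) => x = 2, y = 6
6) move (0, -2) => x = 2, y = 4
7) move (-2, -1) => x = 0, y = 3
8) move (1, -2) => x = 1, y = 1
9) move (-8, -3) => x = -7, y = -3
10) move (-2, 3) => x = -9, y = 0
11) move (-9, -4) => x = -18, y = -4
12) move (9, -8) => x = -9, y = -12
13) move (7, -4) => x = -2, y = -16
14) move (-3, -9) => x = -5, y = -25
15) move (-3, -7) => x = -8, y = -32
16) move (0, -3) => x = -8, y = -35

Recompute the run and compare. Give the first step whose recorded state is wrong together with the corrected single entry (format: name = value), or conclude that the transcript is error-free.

step 9, y = -2

1. x = 1 + (2) = 3, y = 7 + (-4) = 3 (exactly as logged)
2. x = 3 + (-6) = -3, y = 3 + (-6) = -3 (in agreement)
3. x = -3 + (8) = 5, y = -3 + (-3) = -6 (agrees with the transcript)
4. x = 5 + (-7) = -2, y = -6 + (7) = 1 (in agreement)
5. x = -2 + (4) = 2, y = 1 + (5) = 6 (matches)
6. x = 2 + (0) = 2, y = 6 + (-2) = 4 (no discrepancy)
7. x = 2 + (-2) = 0, y = 4 + (-1) = 3 (confirmed correct)
8. x = 0 + (1) = 1, y = 3 + (-2) = 1 (exactly as logged)
9. x = 1 + (-8) = -7, y = 1 + (-3) = -2 (first mismatch against the transcript)
So the first discrepancy is step 9, where the right value is y = -2.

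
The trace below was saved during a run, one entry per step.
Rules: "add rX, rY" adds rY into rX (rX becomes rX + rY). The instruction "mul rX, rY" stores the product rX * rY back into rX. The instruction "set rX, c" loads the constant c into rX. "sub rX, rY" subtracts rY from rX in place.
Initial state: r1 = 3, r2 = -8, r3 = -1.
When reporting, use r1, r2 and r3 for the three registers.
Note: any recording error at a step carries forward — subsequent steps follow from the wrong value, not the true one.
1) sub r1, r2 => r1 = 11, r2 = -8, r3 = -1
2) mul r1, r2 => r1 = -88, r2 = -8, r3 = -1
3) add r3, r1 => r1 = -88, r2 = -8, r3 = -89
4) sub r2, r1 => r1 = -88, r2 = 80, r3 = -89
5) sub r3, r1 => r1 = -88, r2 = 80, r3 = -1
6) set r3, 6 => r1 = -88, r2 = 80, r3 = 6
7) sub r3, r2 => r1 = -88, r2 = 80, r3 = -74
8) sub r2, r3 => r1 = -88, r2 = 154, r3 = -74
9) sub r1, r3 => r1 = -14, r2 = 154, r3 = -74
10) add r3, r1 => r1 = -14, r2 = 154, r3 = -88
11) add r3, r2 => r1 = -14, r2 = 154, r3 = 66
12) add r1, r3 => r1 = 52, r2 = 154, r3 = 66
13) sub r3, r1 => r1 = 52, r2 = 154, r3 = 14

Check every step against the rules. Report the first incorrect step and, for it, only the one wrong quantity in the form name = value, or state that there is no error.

Recomputing the run from the initial state:
step 1: r1 = 11, r2 = -8, r3 = -1
step 2: r1 = -88, r2 = -8, r3 = -1
step 3: r1 = -88, r2 = -8, r3 = -89
step 4: r1 = -88, r2 = 80, r3 = -89
step 5: r1 = -88, r2 = 80, r3 = -1
step 6: r1 = -88, r2 = 80, r3 = 6
step 7: r1 = -88, r2 = 80, r3 = -74
step 8: r1 = -88, r2 = 154, r3 = -74
step 9: r1 = -14, r2 = 154, r3 = -74
step 10: r1 = -14, r2 = 154, r3 = -88
step 11: r1 = -14, r2 = 154, r3 = 66
step 12: r1 = 52, r2 = 154, r3 = 66
step 13: r1 = 52, r2 = 154, r3 = 14
This matches the trace at every step.

no error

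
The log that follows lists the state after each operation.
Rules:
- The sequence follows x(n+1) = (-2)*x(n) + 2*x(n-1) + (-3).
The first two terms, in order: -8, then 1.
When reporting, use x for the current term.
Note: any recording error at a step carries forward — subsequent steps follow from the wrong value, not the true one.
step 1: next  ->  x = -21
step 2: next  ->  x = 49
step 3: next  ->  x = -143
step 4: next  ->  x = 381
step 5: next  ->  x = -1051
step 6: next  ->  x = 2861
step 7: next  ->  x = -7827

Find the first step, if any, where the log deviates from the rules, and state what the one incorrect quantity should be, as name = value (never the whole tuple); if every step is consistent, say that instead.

step 2, x = 41

step 1: x = -2*(1) + (2)*(-8) + (-3) = -21 -> exactly as logged
step 2: x = -2*(-21) + (2)*(1) + (-3) = 41 -> this is not what the log shows
So the first discrepancy is step 2, where the right value is x = 41.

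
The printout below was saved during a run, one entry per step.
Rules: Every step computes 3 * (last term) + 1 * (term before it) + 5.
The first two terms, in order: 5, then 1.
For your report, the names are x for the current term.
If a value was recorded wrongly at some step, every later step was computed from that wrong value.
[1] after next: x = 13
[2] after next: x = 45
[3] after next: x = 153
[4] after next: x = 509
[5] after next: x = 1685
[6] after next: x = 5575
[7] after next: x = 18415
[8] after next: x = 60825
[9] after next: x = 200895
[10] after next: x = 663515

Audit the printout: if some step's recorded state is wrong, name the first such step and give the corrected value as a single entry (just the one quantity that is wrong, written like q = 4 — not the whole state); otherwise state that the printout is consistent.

step 1: x = 3*(1) + (1)*(5) + (5) = 13 -> confirmed correct
step 2: x = 3*(13) + (1)*(1) + (5) = 45 -> verified
step 3: x = 3*(45) + (1)*(13) + (5) = 153 -> agrees with the printout
step 4: x = 3*(153) + (1)*(45) + (5) = 509 -> matches
step 5: x = 3*(509) + (1)*(153) + (5) = 1685 -> same as recorded
step 6: x = 3*(1685) + (1)*(509) + (5) = 5569 -> this is not what the printout shows
That makes step 6 the first incorrect line — x = 5569 is what it should show.

step 6, x = 5569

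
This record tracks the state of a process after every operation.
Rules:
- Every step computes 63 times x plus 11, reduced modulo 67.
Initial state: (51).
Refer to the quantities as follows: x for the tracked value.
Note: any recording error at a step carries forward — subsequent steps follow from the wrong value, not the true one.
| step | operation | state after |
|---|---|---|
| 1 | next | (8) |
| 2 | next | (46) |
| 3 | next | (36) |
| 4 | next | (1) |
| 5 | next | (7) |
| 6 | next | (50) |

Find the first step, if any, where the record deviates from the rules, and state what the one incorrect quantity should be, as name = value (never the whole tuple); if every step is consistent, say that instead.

step 3, x = 28

step 1: x = (63*51 + 11) mod 67 = 8 -> exactly as logged
step 2: x = (63*8 + 11) mod 67 = 46 -> verified
step 3: x = (63*46 + 11) mod 67 = 28 -> this is not what the record shows
Step 3 is the first one off; corrected, x = 28.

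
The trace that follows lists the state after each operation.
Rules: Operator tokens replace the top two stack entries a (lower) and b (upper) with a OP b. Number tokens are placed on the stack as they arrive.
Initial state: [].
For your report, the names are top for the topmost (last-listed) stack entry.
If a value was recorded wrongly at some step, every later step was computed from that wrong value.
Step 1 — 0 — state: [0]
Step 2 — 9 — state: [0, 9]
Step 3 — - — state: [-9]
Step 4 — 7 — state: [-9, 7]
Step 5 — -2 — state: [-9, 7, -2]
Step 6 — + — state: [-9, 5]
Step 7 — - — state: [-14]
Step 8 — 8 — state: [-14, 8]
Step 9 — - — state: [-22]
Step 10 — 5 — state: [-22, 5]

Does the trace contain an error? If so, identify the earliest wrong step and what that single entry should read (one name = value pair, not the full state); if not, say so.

no error

Recomputing the run from the initial state:
step 1: [0]
step 2: [0, 9]
step 3: [-9]
step 4: [-9, 7]
step 5: [-9, 7, -2]
step 6: [-9, 5]
step 7: [-14]
step 8: [-14, 8]
step 9: [-22]
step 10: [-22, 5]
This matches the trace at every step.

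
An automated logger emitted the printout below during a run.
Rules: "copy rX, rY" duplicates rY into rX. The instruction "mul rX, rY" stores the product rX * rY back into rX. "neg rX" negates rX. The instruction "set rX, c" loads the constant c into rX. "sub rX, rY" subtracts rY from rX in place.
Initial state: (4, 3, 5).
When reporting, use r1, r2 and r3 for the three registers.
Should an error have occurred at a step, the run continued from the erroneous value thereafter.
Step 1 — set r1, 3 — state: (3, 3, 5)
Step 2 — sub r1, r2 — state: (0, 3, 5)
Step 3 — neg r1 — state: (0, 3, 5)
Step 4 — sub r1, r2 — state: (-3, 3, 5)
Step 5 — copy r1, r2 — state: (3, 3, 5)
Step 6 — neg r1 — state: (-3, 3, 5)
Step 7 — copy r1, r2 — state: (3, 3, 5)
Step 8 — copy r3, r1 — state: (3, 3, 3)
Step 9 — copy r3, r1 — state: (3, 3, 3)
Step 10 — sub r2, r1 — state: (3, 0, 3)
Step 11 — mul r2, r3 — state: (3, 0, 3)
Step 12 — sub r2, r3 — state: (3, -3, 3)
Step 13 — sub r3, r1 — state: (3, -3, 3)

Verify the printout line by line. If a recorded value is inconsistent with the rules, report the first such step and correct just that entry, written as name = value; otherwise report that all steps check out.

step 1: r1 = 3 -> no discrepancy
step 2: r1 = 3 - 3 = 0 -> verified
step 3: r1 = -(0) = 0 -> verified
step 4: r1 = 0 - 3 = -3 -> same as recorded
step 5: r1 = 3 -> no discrepancy
step 6: r1 = -(3) = -3 -> same as recorded
step 7: r1 = 3 -> matches
step 8: r3 = 3 -> consistent with the printout
step 9: r3 = 3 -> in agreement
step 10: r2 = 3 - 3 = 0 -> checks out
step 11: r2 = 0 * 3 = 0 -> matches
step 12: r2 = 0 - 3 = -3 -> checks out
step 13: r3 = 3 - 3 = 0 -> the recorded entry deviates here
That makes step 13 the first incorrect line — r3 = 0 is what it should show.

step 13, r3 = 0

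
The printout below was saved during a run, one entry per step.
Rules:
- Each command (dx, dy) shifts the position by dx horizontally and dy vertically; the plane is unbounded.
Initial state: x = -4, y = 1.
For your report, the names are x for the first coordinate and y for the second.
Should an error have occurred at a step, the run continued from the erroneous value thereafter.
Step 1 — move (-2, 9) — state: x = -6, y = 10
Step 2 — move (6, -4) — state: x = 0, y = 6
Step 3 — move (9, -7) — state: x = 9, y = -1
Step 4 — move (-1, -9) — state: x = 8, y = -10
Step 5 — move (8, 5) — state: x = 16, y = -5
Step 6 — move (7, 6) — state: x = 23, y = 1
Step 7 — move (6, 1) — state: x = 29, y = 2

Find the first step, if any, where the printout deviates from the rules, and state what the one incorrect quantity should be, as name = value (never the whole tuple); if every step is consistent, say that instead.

no error

Step 1: x = -4 + (-2) = -6, y = 1 + (9) = 10 — no discrepancy.
Step 2: x = -6 + (6) = 0, y = 10 + (-4) = 6 — no discrepancy.
Step 3: x = 0 + (9) = 9, y = 6 + (-7) = -1 — no discrepancy.
Step 4: x = 9 + (-1) = 8, y = -1 + (-9) = -10 — consistent with the printout.
Step 5: x = 8 + (8) = 16, y = -10 + (5) = -5 — checks out.
Step 6: x = 16 + (7) = 23, y = -5 + (6) = 1 — exactly as logged.
Step 7: x = 23 + (6) = 29, y = 1 + (1) = 2 — matches.
Every step is consistent.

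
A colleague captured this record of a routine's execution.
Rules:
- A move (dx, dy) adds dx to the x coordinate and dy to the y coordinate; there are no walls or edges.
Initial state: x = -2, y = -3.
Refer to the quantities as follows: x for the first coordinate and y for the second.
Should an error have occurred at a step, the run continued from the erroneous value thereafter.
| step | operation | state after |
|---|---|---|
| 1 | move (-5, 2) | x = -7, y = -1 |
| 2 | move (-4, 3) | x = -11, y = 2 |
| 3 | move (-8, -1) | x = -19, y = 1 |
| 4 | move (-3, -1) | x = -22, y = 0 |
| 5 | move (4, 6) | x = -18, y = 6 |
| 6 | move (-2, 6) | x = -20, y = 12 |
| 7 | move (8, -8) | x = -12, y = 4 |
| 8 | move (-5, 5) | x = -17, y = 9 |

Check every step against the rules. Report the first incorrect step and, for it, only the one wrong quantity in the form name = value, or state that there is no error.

step 1: x = -2 + (-5) = -7, y = -3 + (2) = -1 -> checks out
step 2: x = -7 + (-4) = -11, y = -1 + (3) = 2 -> matches
step 3: x = -11 + (-8) = -19, y = 2 + (-1) = 1 -> no discrepancy
step 4: x = -19 + (-3) = -22, y = 1 + (-1) = 0 -> checks out
step 5: x = -22 + (4) = -18, y = 0 + (6) = 6 -> agrees with the record
step 6: x = -18 + (-2) = -20, y = 6 + (6) = 12 -> exactly as logged
step 7: x = -20 + (8) = -12, y = 12 + (-8) = 4 -> matches
step 8: x = -12 + (-5) = -17, y = 4 + (5) = 9 -> checks out
The recomputation confirms every line.

no error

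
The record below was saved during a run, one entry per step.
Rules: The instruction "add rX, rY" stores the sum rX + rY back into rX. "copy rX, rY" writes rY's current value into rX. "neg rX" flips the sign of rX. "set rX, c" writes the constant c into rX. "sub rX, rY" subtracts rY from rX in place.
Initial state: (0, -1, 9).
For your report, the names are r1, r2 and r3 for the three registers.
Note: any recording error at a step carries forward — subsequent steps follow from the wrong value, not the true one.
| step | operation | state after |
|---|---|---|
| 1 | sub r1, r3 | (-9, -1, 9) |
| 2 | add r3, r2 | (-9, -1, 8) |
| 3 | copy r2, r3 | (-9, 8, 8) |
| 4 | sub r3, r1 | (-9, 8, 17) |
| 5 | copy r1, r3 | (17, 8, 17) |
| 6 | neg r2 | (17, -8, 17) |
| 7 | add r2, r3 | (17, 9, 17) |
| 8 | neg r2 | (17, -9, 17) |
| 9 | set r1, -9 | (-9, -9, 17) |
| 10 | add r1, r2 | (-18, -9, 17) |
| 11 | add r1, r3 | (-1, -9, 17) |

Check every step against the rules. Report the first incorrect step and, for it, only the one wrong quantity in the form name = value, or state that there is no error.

no error

step 1: r1 = 0 - 9 = -9 -> verified
step 2: r3 = 9 + -1 = 8 -> consistent with the record
step 3: r2 = 8 -> consistent with the record
step 4: r3 = 8 - -9 = 17 -> matches
step 5: r1 = 17 -> no discrepancy
step 6: r2 = -(8) = -8 -> confirmed correct
step 7: r2 = -8 + 17 = 9 -> consistent with the record
step 8: r2 = -(9) = -9 -> agrees with the record
step 9: r1 = -9 -> consistent with the record
step 10: r1 = -9 + -9 = -18 -> in agreement
step 11: r1 = -18 + 17 = -1 -> agrees with the record
No step deviates from the rules.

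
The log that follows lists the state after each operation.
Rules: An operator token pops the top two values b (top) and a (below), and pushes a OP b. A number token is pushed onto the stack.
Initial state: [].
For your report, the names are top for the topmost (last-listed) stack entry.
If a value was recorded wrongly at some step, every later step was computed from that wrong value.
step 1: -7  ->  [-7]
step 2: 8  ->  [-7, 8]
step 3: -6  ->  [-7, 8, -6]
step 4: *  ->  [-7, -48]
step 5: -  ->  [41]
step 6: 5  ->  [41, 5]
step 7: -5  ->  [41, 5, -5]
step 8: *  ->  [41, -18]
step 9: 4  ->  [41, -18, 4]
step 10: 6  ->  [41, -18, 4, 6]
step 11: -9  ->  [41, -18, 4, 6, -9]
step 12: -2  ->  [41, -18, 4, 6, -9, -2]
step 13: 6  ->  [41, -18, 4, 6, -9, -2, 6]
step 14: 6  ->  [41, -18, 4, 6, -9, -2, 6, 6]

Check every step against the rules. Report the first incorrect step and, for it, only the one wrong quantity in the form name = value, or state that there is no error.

Recomputing the run from the initial state:
step 1: [-7]
step 2: [-7, 8]
step 3: [-7, 8, -6]
step 4: [-7, -48]
step 5: [41]
step 6: [41, 5]
step 7: [41, 5, -5]
step 8: [41, -25]
step 9: [41, -25, 4]
step 10: [41, -25, 4, 6]
step 11: [41, -25, 4, 6, -9]
step 12: [41, -25, 4, 6, -9, -2]
step 13: [41, -25, 4, 6, -9, -2, 6]
step 14: [41, -25, 4, 6, -9, -2, 6, 6]
The first disagreement with the log is at step 8, where the value should be top = -25.

step 8, top = -25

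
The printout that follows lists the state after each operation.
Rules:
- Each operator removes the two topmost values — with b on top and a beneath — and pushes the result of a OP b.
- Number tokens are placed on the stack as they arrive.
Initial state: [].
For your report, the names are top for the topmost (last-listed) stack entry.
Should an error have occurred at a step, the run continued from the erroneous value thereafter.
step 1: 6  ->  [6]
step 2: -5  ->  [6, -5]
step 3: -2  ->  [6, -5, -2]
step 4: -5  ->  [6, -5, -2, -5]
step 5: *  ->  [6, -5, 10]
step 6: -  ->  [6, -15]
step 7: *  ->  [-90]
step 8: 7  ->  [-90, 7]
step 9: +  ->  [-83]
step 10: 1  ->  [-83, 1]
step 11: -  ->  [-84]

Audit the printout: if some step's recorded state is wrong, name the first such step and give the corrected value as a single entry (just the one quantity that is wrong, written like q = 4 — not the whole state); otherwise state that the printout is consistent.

step 1: push 6: top = 6 -> matches
step 2: push -5: top = -5 -> in agreement
step 3: push -2: top = -2 -> consistent with the printout
step 4: push -5: top = -5 -> exactly as logged
step 5: -2 * -5 = 10 -> confirmed correct
step 6: -5 - 10 = -15 -> confirmed correct
step 7: 6 * -15 = -90 -> in agreement
step 8: push 7: top = 7 -> exactly as logged
step 9: -90 + 7 = -83 -> no discrepancy
step 10: push 1: top = 1 -> consistent with the printout
step 11: -83 - 1 = -84 -> consistent with the printout
No step deviates from the rules.

no error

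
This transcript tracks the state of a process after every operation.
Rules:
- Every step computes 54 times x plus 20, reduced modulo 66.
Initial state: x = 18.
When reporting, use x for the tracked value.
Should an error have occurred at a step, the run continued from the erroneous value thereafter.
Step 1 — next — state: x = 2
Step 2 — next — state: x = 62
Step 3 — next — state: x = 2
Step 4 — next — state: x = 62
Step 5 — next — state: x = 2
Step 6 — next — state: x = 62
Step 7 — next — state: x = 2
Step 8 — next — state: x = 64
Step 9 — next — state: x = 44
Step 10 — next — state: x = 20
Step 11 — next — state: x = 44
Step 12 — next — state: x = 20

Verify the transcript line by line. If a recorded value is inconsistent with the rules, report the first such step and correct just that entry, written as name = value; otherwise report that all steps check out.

Step 1: x = (54*18 + 20) mod 66 = 2 — in agreement.
Step 2: x = (54*2 + 20) mod 66 = 62 — checks out.
Step 3: x = (54*62 + 20) mod 66 = 2 — consistent with the transcript.
Step 4: x = (54*2 + 20) mod 66 = 62 — matches.
Step 5: x = (54*62 + 20) mod 66 = 2 — checks out.
Step 6: x = (54*2 + 20) mod 66 = 62 — checks out.
Step 7: x = (54*62 + 20) mod 66 = 2 — same as recorded.
Step 8: x = (54*2 + 20) mod 66 = 62 — the entry is off here.
That makes step 8 the first incorrect line — x = 62 is what it should show.

step 8, x = 62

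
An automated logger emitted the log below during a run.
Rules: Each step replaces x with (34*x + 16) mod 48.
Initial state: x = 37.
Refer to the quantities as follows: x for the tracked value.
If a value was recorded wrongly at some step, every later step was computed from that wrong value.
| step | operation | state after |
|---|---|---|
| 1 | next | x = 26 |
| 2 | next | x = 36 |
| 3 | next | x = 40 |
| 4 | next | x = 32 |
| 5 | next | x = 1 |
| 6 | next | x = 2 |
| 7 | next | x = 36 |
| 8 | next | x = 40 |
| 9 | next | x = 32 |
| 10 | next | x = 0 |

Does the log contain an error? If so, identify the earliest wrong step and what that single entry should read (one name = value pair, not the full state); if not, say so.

step 5, x = 0

step 1: x = (34*37 + 16) mod 48 = 26 -> agrees with the log
step 2: x = (34*26 + 16) mod 48 = 36 -> confirmed correct
step 3: x = (34*36 + 16) mod 48 = 40 -> confirmed correct
step 4: x = (34*40 + 16) mod 48 = 32 -> same as recorded
step 5: x = (34*32 + 16) mod 48 = 0 -> this is not what the log shows
First incorrect step: 5; the correct value is x = 0.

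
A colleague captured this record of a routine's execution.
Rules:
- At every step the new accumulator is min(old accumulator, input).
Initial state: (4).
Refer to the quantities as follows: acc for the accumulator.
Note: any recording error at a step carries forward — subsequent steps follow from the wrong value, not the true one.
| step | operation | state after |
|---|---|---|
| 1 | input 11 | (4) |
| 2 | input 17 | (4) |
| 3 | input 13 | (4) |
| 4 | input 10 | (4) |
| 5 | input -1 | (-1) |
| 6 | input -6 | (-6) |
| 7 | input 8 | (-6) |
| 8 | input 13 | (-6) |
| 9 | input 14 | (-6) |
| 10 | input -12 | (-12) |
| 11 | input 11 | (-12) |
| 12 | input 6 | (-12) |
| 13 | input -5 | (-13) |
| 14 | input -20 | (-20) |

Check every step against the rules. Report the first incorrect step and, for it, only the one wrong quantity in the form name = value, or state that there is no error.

1. acc = min(4, 11) = 4 (in agreement)
2. acc = min(4, 17) = 4 (matches)
3. acc = min(4, 13) = 4 (checks out)
4. acc = min(4, 10) = 4 (verified)
5. acc = min(4, -1) = -1 (exactly as logged)
6. acc = min(-1, -6) = -6 (verified)
7. acc = min(-6, 8) = -6 (verified)
8. acc = min(-6, 13) = -6 (confirmed correct)
9. acc = min(-6, 14) = -6 (exactly as logged)
10. acc = min(-6, -12) = -12 (exactly as logged)
11. acc = min(-12, 11) = -12 (verified)
12. acc = min(-12, 6) = -12 (confirmed correct)
13. acc = min(-12, -5) = -12 (the record disagrees here)
The earliest wrong entry is at step 13: it should read acc = -12.

step 13, acc = -12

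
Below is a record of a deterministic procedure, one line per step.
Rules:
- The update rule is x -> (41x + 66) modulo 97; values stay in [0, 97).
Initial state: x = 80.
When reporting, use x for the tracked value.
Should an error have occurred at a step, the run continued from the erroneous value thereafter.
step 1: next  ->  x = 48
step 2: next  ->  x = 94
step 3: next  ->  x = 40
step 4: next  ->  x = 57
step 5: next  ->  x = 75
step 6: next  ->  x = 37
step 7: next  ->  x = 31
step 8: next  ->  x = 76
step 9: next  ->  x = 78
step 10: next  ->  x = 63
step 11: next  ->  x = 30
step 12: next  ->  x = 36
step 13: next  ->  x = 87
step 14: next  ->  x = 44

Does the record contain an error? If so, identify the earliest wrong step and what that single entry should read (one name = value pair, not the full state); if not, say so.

1. x = (41*80 + 66) mod 97 = 48 (agrees with the record)
2. x = (41*48 + 66) mod 97 = 94 (same as recorded)
3. x = (41*94 + 66) mod 97 = 40 (agrees with the record)
4. x = (41*40 + 66) mod 97 = 57 (matches)
5. x = (41*57 + 66) mod 97 = 75 (confirmed correct)
6. x = (41*75 + 66) mod 97 = 37 (same as recorded)
7. x = (41*37 + 66) mod 97 = 31 (exactly as logged)
8. x = (41*31 + 66) mod 97 = 76 (in agreement)
9. x = (41*76 + 66) mod 97 = 78 (checks out)
10. x = (41*78 + 66) mod 97 = 63 (same as recorded)
11. x = (41*63 + 66) mod 97 = 30 (checks out)
12. x = (41*30 + 66) mod 97 = 35 (a discrepancy with the record)
Step 12 is the first one off; corrected, x = 35.

step 12, x = 35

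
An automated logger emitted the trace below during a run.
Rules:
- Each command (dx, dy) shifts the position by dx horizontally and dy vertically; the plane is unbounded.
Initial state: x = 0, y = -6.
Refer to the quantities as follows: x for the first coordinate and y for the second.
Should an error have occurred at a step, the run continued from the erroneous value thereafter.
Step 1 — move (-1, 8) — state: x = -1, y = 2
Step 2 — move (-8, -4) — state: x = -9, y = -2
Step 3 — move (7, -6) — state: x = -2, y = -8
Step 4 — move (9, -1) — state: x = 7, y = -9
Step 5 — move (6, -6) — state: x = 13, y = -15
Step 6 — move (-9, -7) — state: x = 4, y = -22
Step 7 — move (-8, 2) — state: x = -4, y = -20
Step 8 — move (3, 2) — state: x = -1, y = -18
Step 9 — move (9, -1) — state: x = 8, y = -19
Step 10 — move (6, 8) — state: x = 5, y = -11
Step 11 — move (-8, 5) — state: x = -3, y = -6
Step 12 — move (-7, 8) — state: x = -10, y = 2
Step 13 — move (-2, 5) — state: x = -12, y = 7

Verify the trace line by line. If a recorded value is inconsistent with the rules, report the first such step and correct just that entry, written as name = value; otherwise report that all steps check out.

step 1: x = 0 + (-1) = -1, y = -6 + (8) = 2 -> agrees with the trace
step 2: x = -1 + (-8) = -9, y = 2 + (-4) = -2 -> no discrepancy
step 3: x = -9 + (7) = -2, y = -2 + (-6) = -8 -> checks out
step 4: x = -2 + (9) = 7, y = -8 + (-1) = -9 -> same as recorded
step 5: x = 7 + (6) = 13, y = -9 + (-6) = -15 -> consistent with the trace
step 6: x = 13 + (-9) = 4, y = -15 + (-7) = -22 -> consistent with the trace
step 7: x = 4 + (-8) = -4, y = -22 + (2) = -20 -> consistent with the trace
step 8: x = -4 + (3) = -1, y = -20 + (2) = -18 -> agrees with the trace
step 9: x = -1 + (9) = 8, y = -18 + (-1) = -19 -> same as recorded
step 10: x = 8 + (6) = 14, y = -19 + (8) = -11 -> this is not what the trace shows
The audit stops at step 10: the recorded entry is wrong and should be x = 14.

step 10, x = 14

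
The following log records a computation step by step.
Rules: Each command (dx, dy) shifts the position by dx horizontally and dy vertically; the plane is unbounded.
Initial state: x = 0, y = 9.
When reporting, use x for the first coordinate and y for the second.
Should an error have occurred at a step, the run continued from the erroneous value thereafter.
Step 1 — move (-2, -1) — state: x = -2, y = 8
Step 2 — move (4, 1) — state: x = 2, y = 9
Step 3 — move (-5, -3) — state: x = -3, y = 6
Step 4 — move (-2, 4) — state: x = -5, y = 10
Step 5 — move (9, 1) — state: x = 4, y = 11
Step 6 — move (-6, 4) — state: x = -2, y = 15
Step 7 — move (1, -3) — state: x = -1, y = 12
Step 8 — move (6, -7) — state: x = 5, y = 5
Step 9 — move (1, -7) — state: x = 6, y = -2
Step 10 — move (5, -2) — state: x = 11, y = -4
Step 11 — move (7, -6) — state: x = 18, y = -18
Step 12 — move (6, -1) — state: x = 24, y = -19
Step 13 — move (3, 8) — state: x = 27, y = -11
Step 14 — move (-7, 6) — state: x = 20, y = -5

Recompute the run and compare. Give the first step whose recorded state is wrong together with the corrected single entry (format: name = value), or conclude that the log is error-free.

step 11, y = -10

step 1: x = 0 + (-2) = -2, y = 9 + (-1) = 8 -> same as recorded
step 2: x = -2 + (4) = 2, y = 8 + (1) = 9 -> checks out
step 3: x = 2 + (-5) = -3, y = 9 + (-3) = 6 -> exactly as logged
step 4: x = -3 + (-2) = -5, y = 6 + (4) = 10 -> verified
step 5: x = -5 + (9) = 4, y = 10 + (1) = 11 -> same as recorded
step 6: x = 4 + (-6) = -2, y = 11 + (4) = 15 -> exactly as logged
step 7: x = -2 + (1) = -1, y = 15 + (-3) = 12 -> in agreement
step 8: x = -1 + (6) = 5, y = 12 + (-7) = 5 -> in agreement
step 9: x = 5 + (1) = 6, y = 5 + (-7) = -2 -> verified
step 10: x = 6 + (5) = 11, y = -2 + (-2) = -4 -> matches
step 11: x = 11 + (7) = 18, y = -4 + (-6) = -10 -> not what was recorded
First deviation found at step 11; the corrected entry is y = -10.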